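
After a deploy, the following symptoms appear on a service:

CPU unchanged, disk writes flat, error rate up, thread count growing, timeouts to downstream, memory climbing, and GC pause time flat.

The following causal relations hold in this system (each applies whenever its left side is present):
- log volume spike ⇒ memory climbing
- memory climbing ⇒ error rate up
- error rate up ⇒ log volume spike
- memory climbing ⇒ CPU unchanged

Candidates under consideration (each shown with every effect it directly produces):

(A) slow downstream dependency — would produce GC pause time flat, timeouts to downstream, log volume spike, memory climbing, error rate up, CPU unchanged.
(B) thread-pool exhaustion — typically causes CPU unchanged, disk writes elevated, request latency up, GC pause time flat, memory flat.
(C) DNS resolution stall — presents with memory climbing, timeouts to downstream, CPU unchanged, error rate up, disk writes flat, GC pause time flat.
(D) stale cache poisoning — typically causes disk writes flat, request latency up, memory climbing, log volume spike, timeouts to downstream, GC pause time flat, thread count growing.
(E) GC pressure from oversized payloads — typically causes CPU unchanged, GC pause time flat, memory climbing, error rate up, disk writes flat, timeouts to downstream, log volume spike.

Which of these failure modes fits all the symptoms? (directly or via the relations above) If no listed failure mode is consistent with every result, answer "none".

Per-candidate check:
(A) slow downstream dependency — CPU unchanged yes; disk writes flat NO; error rate up yes; thread count growing NO; timeouts to downstream yes; memory climbing yes; GC pause time flat yes
(B) thread-pool exhaustion — fails on disk writes flat, error rate up, thread count growing, timeouts to downstream, memory climbing (predicts disk writes elevated, not disk writes flat; predicts memory flat, not memory climbing)
(C) DNS resolution stall — does not account for thread count growing
(D) stale cache poisoning — accounts for every observation (CPU unchanged by memory climbing → CPU unchanged)
(E) GC pressure from oversized payloads — does not account for thread count growing
(D) is the only candidate with no mismatches.

D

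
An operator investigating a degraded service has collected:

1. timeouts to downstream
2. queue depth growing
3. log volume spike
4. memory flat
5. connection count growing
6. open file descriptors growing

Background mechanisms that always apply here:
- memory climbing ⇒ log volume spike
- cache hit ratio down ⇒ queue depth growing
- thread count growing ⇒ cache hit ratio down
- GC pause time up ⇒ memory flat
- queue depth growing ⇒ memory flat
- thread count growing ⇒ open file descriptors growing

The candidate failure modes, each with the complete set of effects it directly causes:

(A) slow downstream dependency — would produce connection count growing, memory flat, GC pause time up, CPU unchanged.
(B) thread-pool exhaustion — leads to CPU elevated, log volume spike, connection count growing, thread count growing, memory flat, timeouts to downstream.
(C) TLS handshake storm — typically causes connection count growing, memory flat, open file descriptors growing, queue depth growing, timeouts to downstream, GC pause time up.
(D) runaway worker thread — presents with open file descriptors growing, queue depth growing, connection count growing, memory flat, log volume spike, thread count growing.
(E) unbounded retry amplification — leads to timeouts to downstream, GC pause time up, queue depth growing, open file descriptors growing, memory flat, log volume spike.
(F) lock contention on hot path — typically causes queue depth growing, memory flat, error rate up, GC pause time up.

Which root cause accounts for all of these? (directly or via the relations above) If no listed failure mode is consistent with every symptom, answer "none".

B

For each candidate, compare predicted effects to what was observed:
(A) slow downstream dependency — timeouts to downstream NO; queue depth growing NO; log volume spike NO; memory flat yes; connection count growing yes; open file descriptors growing NO
(B) thread-pool exhaustion — timeouts to downstream yes; queue depth growing yes (through thread count growing → cache hit ratio down → queue depth growing); log volume spike yes; memory flat yes; connection count growing yes; open file descriptors growing yes (through thread count growing → open file descriptors growing)
(C) TLS handshake storm — timeouts to downstream yes; queue depth growing yes; log volume spike NO; memory flat yes; connection count growing yes; open file descriptors growing yes
(D) runaway worker thread — does not account for timeouts to downstream
(E) unbounded retry amplification — timeouts to downstream yes; queue depth growing yes; log volume spike yes; memory flat yes; connection count growing NO; open file descriptors growing yes
(F) lock contention on hot path — does not account for timeouts to downstream, log volume spike, connection count growing, open file descriptors growing
(B) alone accounts for all the evidence.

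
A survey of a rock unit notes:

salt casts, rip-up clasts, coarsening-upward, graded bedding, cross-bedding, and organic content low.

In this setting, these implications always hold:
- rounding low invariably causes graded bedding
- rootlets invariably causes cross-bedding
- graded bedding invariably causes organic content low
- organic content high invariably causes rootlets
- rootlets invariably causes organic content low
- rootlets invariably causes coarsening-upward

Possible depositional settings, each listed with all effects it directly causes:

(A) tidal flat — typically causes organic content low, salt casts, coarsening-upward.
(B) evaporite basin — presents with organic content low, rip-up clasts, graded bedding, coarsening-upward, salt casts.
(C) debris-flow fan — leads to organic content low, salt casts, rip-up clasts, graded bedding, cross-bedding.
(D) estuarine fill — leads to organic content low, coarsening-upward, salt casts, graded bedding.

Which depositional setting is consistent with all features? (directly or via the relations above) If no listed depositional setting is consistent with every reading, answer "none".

none

Per-candidate check:
(A) tidal flat — salt casts ✓; rip-up clasts ✗; coarsening-upward ✓; graded bedding ✗; cross-bedding ✗; organic content low ✓
(B) evaporite basin — does not account for cross-bedding
(C) debris-flow fan — does not account for coarsening-upward
(D) estuarine fill — salt casts ✓; rip-up clasts ✗; coarsening-upward ✓; graded bedding ✓; cross-bedding ✗; organic content low ✓
None of the listed candidates fits everything.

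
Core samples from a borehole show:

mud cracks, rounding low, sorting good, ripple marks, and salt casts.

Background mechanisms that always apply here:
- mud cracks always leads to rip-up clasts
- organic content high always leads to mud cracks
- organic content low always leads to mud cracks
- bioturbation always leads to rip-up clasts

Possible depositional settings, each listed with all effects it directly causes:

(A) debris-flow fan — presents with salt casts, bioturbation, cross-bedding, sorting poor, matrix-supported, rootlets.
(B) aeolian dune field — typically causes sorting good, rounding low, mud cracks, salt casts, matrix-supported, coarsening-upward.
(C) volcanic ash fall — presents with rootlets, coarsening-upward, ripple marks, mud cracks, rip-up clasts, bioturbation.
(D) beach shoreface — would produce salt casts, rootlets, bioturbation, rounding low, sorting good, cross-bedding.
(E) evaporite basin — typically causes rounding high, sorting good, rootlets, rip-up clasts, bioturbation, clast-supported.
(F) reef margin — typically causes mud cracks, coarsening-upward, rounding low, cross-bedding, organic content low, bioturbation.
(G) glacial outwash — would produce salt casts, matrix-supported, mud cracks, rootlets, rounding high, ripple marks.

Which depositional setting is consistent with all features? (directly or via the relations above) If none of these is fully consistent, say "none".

none

Per-candidate check:
(A) debris-flow fan — mud cracks ✗; rounding low ✗; sorting good ✗; ripple marks ✗; salt casts ✓
(B) aeolian dune field — does not account for ripple marks
(C) volcanic ash fall — mud cracks ✓; rounding low ✗; sorting good ✗; ripple marks ✓; salt casts ✗
(D) beach shoreface — mud cracks ✗; rounding low ✓; sorting good ✓; ripple marks ✗; salt casts ✓
(E) evaporite basin — mud cracks ✗; rounding low ✗; sorting good ✓; ripple marks ✗; salt casts ✗
(F) reef margin — does not account for sorting good, ripple marks, salt casts
(G) glacial outwash — mud cracks ✓; rounding low ✗; sorting good ✗; ripple marks ✓; salt casts ✓
No candidate is consistent with all observations.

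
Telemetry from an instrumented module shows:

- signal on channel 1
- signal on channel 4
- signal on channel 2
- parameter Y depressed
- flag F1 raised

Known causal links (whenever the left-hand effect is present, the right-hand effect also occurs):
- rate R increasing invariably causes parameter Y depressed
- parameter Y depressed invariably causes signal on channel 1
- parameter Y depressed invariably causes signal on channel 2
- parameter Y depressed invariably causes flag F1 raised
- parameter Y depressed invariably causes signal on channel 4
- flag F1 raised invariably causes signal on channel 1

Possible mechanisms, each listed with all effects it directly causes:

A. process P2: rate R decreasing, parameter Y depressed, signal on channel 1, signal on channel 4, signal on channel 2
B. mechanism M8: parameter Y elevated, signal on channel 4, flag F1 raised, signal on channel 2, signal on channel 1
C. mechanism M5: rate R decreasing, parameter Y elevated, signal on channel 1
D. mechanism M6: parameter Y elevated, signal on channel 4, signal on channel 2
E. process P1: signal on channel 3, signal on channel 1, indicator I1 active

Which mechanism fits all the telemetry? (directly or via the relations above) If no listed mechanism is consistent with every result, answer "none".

A

Testing each hypothesis:
(A) process P2 — signal on channel 1 match; signal on channel 4 match; signal on channel 2 match; parameter Y depressed match; flag F1 raised match (by parameter Y depressed → flag F1 raised)
(B) mechanism M8 — fails on parameter Y depressed (predicts parameter Y elevated, not parameter Y depressed)
(C) mechanism M5 — fails on signal on channel 4, signal on channel 2, parameter Y depressed, flag F1 raised (predicts parameter Y elevated, not parameter Y depressed)
(D) mechanism M6 — signal on channel 1 miss; signal on channel 4 match; signal on channel 2 match; parameter Y depressed miss; flag F1 raised miss
(E) process P1 — does not account for signal on channel 4, signal on channel 2, parameter Y depressed, flag F1 raised
(A) alone accounts for all the evidence.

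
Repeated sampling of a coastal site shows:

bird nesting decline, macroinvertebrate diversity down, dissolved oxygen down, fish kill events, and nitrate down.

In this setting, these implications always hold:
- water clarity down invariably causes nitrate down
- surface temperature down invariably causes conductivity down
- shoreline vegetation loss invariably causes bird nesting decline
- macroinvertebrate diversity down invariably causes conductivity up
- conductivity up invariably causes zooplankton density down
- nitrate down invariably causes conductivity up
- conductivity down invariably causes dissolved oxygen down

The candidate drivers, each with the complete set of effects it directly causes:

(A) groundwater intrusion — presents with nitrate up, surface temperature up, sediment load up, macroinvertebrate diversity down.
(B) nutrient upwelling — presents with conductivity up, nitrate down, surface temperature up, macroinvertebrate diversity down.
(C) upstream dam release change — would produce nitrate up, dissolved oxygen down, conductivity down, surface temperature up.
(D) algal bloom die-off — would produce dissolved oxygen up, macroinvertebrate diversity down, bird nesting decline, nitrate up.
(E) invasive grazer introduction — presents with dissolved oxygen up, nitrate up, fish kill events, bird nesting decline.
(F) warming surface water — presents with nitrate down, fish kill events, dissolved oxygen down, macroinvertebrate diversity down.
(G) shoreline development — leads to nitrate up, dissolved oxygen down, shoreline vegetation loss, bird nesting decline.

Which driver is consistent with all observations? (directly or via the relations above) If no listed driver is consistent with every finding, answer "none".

none

Per-candidate check:
(A) groundwater intrusion — fails on bird nesting decline, dissolved oxygen down, fish kill events, nitrate down (predicts nitrate up, not nitrate down)
(B) nutrient upwelling — bird nesting decline ✗; macroinvertebrate diversity down ✓; dissolved oxygen down ✗; fish kill events ✗; nitrate down ✓
(C) upstream dam release change — fails on bird nesting decline, macroinvertebrate diversity down, fish kill events, nitrate down (predicts nitrate up, not nitrate down)
(D) algal bloom die-off — bird nesting decline ✓; macroinvertebrate diversity down ✓; dissolved oxygen down ✗; fish kill events ✗; nitrate down ✗
(E) invasive grazer introduction — bird nesting decline ✓; macroinvertebrate diversity down ✗; dissolved oxygen down ✗; fish kill events ✓; nitrate down ✗
(F) warming surface water — bird nesting decline ✗; macroinvertebrate diversity down ✓; dissolved oxygen down ✓; fish kill events ✓; nitrate down ✓
(G) shoreline development — fails on macroinvertebrate diversity down, fish kill events, nitrate down (predicts nitrate up, not nitrate down)
Every candidate fails on at least one observation.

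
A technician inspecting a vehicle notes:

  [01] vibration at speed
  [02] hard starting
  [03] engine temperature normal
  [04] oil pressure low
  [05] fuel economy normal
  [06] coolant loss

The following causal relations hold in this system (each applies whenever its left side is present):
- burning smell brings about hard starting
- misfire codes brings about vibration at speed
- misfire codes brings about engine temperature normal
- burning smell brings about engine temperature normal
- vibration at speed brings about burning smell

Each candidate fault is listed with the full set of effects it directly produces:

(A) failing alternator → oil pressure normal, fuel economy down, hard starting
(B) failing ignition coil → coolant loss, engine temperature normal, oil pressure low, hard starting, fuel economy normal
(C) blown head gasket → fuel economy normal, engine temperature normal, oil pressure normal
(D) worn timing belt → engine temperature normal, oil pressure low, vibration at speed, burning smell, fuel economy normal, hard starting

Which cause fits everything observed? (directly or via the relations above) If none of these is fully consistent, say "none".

Per-candidate check:
(A) failing alternator — fails on vibration at speed, engine temperature normal, oil pressure low, fuel economy normal, coolant loss (predicts oil pressure normal, not oil pressure low; predicts fuel economy down, not fuel economy normal)
(B) failing ignition coil — vibration at speed -; hard starting +; engine temperature normal +; oil pressure low +; fuel economy normal +; coolant loss +
(C) blown head gasket — vibration at speed -; hard starting -; engine temperature normal +; oil pressure low -; fuel economy normal +; coolant loss -
(D) worn timing belt — vibration at speed +; hard starting +; engine temperature normal +; oil pressure low +; fuel economy normal +; coolant loss -
Every candidate fails on at least one observation.

none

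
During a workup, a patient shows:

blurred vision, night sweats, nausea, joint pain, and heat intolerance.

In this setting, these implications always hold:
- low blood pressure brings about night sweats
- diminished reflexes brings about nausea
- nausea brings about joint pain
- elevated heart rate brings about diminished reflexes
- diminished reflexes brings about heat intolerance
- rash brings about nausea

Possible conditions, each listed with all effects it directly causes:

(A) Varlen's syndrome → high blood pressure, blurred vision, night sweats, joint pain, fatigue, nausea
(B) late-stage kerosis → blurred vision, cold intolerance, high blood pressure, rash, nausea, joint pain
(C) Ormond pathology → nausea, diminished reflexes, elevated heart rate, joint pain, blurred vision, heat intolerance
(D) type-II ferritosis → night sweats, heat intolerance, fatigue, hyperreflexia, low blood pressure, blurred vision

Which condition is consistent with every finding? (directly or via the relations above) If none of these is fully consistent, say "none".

Testing each hypothesis:
(A) Varlen's syndrome — blurred vision +; night sweats +; nausea +; joint pain +; heat intolerance -
(B) late-stage kerosis — blurred vision +; night sweats -; nausea +; joint pain +; heat intolerance -
(C) Ormond pathology — blurred vision +; night sweats -; nausea +; joint pain +; heat intolerance +
(D) type-II ferritosis — blurred vision +; night sweats +; nausea -; joint pain -; heat intolerance +
None of the listed candidates fits everything.

none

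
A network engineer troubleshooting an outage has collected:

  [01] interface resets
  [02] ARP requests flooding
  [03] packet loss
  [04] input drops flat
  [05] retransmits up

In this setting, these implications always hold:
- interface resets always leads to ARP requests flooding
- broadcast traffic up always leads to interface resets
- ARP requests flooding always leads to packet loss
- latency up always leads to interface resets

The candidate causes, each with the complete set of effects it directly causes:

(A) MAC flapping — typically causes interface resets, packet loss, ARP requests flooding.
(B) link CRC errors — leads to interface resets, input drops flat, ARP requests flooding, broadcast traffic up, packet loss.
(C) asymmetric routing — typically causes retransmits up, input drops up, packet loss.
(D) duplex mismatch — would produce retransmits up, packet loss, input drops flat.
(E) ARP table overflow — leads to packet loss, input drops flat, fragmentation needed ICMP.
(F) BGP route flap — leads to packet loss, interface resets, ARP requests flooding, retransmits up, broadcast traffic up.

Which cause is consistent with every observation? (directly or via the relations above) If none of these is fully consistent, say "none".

Checking each candidate against the observations:
(A) MAC flapping — interface resets match; ARP requests flooding match; packet loss match; input drops flat miss; retransmits up miss
(B) link CRC errors — does not account for retransmits up
(C) asymmetric routing — fails on interface resets, ARP requests flooding, input drops flat (predicts input drops up, not input drops flat)
(D) duplex mismatch — interface resets miss; ARP requests flooding miss; packet loss match; input drops flat match; retransmits up match
(E) ARP table overflow — does not account for interface resets, ARP requests flooding, retransmits up
(F) BGP route flap — interface resets match; ARP requests flooding match; packet loss match; input drops flat miss; retransmits up match
Every candidate fails on at least one observation.

none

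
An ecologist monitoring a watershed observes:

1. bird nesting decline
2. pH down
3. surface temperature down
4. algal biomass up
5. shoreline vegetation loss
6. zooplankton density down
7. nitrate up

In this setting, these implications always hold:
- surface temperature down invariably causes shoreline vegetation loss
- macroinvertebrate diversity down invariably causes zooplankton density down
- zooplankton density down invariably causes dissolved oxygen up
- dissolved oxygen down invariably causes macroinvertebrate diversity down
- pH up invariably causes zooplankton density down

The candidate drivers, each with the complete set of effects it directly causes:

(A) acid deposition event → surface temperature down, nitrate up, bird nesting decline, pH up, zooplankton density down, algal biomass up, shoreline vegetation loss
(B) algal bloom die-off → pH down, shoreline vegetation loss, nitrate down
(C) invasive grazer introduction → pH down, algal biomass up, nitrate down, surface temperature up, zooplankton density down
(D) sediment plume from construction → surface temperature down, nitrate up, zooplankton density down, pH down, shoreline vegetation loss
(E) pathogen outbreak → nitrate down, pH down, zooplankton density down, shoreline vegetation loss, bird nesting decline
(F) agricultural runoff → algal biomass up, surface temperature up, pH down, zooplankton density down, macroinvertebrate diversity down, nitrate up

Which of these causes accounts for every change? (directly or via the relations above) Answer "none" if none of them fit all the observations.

Checking each candidate against the observations:
(A) acid deposition event — fails on pH down (predicts pH up, not pH down)
(B) algal bloom die-off — bird nesting decline ✗; pH down ✓; surface temperature down ✗; algal biomass up ✗; shoreline vegetation loss ✓; zooplankton density down ✗; nitrate up ✗
(C) invasive grazer introduction — bird nesting decline ✗; pH down ✓; surface temperature down ✗; algal biomass up ✓; shoreline vegetation loss ✗; zooplankton density down ✓; nitrate up ✗
(D) sediment plume from construction — bird nesting decline ✗; pH down ✓; surface temperature down ✓; algal biomass up ✗; shoreline vegetation loss ✓; zooplankton density down ✓; nitrate up ✓
(E) pathogen outbreak — fails on surface temperature down, algal biomass up, nitrate up (predicts nitrate down, not nitrate up)
(F) agricultural runoff — bird nesting decline ✗; pH down ✓; surface temperature down ✗; algal biomass up ✓; shoreline vegetation loss ✗; zooplankton density down ✓; nitrate up ✓
No candidate is consistent with all observations.

none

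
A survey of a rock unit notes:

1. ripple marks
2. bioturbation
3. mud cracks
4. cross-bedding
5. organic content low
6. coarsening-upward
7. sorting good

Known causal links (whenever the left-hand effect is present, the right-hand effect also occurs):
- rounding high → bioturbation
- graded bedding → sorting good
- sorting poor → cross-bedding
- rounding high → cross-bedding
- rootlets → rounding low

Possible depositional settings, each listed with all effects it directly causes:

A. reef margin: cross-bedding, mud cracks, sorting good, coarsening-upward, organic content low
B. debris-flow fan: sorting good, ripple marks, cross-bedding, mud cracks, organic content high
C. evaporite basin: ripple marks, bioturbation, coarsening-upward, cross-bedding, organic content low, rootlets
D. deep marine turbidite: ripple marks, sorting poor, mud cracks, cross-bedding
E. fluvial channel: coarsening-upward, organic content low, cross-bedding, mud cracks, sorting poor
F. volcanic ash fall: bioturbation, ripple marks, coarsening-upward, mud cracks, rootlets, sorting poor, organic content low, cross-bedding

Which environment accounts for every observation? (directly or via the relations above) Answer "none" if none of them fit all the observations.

none

Checking each candidate against the observations:
(A) reef margin — does not account for ripple marks, bioturbation
(B) debris-flow fan — ripple marks +; bioturbation -; mud cracks +; cross-bedding +; organic content low -; coarsening-upward -; sorting good +
(C) evaporite basin — ripple marks +; bioturbation +; mud cracks -; cross-bedding +; organic content low +; coarsening-upward +; sorting good -
(D) deep marine turbidite — fails on bioturbation, organic content low, coarsening-upward, sorting good (predicts sorting poor, not sorting good)
(E) fluvial channel — ripple marks -; bioturbation -; mud cracks +; cross-bedding +; organic content low +; coarsening-upward +; sorting good -
(F) volcanic ash fall — fails on sorting good (predicts sorting poor, not sorting good)
No candidate is consistent with all observations.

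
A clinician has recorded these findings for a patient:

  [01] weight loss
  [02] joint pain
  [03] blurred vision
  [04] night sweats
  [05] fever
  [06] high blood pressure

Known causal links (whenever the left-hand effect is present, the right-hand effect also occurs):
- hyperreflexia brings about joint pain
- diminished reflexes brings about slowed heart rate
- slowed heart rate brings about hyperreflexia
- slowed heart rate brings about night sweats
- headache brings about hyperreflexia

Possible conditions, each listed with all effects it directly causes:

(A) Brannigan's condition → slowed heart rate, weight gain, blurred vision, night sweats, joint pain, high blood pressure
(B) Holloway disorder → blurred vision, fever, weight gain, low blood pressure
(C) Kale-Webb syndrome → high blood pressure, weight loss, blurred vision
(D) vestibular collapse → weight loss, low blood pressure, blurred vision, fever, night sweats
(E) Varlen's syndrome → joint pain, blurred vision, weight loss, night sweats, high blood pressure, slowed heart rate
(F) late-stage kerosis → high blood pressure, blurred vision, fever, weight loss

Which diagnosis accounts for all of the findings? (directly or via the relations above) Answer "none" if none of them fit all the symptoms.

Checking each candidate against the observations:
(A) Brannigan's condition — fails on weight loss, fever (predicts weight gain, not weight loss)
(B) Holloway disorder — weight loss miss; joint pain miss; blurred vision match; night sweats miss; fever match; high blood pressure miss
(C) Kale-Webb syndrome — weight loss match; joint pain miss; blurred vision match; night sweats miss; fever miss; high blood pressure match
(D) vestibular collapse — weight loss match; joint pain miss; blurred vision match; night sweats match; fever match; high blood pressure miss
(E) Varlen's syndrome — does not account for fever
(F) late-stage kerosis — does not account for joint pain, night sweats
Every candidate fails on at least one observation.

none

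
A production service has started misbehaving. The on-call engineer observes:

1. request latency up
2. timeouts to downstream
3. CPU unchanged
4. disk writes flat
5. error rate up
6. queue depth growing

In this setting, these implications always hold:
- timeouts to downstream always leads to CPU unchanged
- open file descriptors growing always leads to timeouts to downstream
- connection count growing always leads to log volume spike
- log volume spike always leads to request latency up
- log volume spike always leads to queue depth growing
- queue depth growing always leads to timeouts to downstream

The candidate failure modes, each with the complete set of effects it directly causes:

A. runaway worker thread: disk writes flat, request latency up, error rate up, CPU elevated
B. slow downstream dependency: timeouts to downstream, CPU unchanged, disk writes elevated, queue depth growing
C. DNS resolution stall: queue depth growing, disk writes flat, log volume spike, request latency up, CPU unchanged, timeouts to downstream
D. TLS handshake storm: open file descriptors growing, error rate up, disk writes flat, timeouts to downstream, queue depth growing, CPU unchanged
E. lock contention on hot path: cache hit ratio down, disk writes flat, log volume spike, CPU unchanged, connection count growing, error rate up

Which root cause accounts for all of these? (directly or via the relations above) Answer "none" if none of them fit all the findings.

E

Per-candidate check:
(A) runaway worker thread — request latency up +; timeouts to downstream -; CPU unchanged -; disk writes flat +; error rate up +; queue depth growing -
(B) slow downstream dependency — request latency up -; timeouts to downstream +; CPU unchanged +; disk writes flat -; error rate up -; queue depth growing +
(C) DNS resolution stall — does not account for error rate up
(D) TLS handshake storm — does not account for request latency up
(E) lock contention on hot path — request latency up + (through log volume spike → request latency up); timeouts to downstream + (through log volume spike → queue depth growing → timeouts to downstream); CPU unchanged +; disk writes flat +; error rate up +; queue depth growing + (through log volume spike → queue depth growing)
Only (E) is consistent with every observation.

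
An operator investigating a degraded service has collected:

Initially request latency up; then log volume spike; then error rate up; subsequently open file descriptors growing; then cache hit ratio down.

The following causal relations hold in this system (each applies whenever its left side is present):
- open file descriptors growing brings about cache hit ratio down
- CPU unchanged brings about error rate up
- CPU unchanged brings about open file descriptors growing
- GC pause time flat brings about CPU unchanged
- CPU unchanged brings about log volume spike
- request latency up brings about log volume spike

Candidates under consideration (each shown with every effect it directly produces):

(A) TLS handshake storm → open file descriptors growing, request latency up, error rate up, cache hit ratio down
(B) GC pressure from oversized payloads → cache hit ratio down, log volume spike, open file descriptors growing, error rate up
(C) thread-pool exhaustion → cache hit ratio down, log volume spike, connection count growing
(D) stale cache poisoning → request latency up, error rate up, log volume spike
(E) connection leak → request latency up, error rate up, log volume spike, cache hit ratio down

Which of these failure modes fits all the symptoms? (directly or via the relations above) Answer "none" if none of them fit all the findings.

A

For each candidate, compare predicted effects to what was observed:
(A) TLS handshake storm — request latency up match; log volume spike match (via request latency up → log volume spike); error rate up match; open file descriptors growing match; cache hit ratio down match
(B) GC pressure from oversized payloads — request latency up miss; log volume spike match; error rate up match; open file descriptors growing match; cache hit ratio down match
(C) thread-pool exhaustion — does not account for request latency up, error rate up, open file descriptors growing
(D) stale cache poisoning — does not account for open file descriptors growing, cache hit ratio down
(E) connection leak — request latency up match; log volume spike match; error rate up match; open file descriptors growing miss; cache hit ratio down match
(A) is the only candidate with no mismatches.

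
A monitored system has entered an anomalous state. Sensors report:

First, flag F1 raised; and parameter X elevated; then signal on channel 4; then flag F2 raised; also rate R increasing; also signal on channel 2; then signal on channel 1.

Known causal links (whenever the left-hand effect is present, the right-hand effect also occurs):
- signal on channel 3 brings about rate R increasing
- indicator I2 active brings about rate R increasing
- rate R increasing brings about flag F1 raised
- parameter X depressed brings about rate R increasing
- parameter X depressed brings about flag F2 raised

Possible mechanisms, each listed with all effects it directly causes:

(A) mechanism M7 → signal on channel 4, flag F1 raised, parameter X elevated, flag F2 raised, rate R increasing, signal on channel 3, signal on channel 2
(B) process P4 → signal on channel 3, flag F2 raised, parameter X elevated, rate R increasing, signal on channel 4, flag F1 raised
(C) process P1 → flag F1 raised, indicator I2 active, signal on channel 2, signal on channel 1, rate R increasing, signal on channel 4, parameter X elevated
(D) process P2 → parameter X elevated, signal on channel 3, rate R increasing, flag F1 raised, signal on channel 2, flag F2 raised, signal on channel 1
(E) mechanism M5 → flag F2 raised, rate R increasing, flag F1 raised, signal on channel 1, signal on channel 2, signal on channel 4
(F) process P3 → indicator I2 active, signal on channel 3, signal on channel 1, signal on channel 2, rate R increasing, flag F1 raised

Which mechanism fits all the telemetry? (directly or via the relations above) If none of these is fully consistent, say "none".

none

Testing each hypothesis:
(A) mechanism M7 — flag F1 raised +; parameter X elevated +; signal on channel 4 +; flag F2 raised +; rate R increasing +; signal on channel 2 +; signal on channel 1 -
(B) process P4 — flag F1 raised +; parameter X elevated +; signal on channel 4 +; flag F2 raised +; rate R increasing +; signal on channel 2 -; signal on channel 1 -
(C) process P1 — flag F1 raised +; parameter X elevated +; signal on channel 4 +; flag F2 raised -; rate R increasing +; signal on channel 2 +; signal on channel 1 +
(D) process P2 — flag F1 raised +; parameter X elevated +; signal on channel 4 -; flag F2 raised +; rate R increasing +; signal on channel 2 +; signal on channel 1 +
(E) mechanism M5 — flag F1 raised +; parameter X elevated -; signal on channel 4 +; flag F2 raised +; rate R increasing +; signal on channel 2 +; signal on channel 1 +
(F) process P3 — does not account for parameter X elevated, signal on channel 4, flag F2 raised
No candidate is consistent with all observations.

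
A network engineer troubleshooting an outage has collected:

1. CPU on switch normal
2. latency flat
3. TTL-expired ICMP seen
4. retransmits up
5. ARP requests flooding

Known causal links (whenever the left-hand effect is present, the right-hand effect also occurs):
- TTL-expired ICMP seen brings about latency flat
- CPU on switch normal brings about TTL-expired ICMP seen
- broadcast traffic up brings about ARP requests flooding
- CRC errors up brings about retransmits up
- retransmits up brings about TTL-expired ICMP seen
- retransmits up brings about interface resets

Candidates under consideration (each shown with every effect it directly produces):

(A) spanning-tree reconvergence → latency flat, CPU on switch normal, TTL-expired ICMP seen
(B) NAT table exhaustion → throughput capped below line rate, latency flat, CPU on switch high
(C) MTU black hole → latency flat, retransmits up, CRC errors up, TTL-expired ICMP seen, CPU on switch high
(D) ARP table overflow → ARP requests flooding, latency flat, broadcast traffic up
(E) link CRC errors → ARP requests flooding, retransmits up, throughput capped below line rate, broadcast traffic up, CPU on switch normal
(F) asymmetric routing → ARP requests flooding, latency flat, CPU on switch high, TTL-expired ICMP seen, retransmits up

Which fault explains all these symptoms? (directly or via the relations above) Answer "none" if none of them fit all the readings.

Checking each candidate against the observations:
(A) spanning-tree reconvergence — CPU on switch normal match; latency flat match; TTL-expired ICMP seen match; retransmits up miss; ARP requests flooding miss
(B) NAT table exhaustion — CPU on switch normal miss; latency flat match; TTL-expired ICMP seen miss; retransmits up miss; ARP requests flooding miss
(C) MTU black hole — fails on CPU on switch normal, ARP requests flooding (predicts CPU on switch high, not CPU on switch normal)
(D) ARP table overflow — CPU on switch normal miss; latency flat match; TTL-expired ICMP seen miss; retransmits up miss; ARP requests flooding match
(E) link CRC errors — accounts for every observation (latency flat through retransmits up → TTL-expired ICMP seen → latency flat)
(F) asymmetric routing — fails on CPU on switch normal (predicts CPU on switch high, not CPU on switch normal)
(E) alone accounts for all the evidence.

E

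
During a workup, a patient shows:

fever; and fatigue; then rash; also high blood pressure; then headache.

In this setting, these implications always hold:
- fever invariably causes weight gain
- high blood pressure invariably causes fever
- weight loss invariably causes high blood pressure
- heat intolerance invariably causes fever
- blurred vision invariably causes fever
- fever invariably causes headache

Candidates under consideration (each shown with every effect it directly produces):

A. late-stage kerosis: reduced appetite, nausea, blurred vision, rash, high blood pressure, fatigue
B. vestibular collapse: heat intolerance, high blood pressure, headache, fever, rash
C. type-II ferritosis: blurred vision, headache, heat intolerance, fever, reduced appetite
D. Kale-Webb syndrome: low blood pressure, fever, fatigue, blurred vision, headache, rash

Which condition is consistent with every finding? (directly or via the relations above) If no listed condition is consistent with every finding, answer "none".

For each candidate, compare predicted effects to what was observed:
(A) late-stage kerosis — accounts for every observation (fever through high blood pressure → fever)
(B) vestibular collapse — fever yes; fatigue NO; rash yes; high blood pressure yes; headache yes
(C) type-II ferritosis — does not account for fatigue, rash, high blood pressure
(D) Kale-Webb syndrome — fails on high blood pressure (predicts low blood pressure, not high blood pressure)
(A) is the only candidate with no mismatches.

A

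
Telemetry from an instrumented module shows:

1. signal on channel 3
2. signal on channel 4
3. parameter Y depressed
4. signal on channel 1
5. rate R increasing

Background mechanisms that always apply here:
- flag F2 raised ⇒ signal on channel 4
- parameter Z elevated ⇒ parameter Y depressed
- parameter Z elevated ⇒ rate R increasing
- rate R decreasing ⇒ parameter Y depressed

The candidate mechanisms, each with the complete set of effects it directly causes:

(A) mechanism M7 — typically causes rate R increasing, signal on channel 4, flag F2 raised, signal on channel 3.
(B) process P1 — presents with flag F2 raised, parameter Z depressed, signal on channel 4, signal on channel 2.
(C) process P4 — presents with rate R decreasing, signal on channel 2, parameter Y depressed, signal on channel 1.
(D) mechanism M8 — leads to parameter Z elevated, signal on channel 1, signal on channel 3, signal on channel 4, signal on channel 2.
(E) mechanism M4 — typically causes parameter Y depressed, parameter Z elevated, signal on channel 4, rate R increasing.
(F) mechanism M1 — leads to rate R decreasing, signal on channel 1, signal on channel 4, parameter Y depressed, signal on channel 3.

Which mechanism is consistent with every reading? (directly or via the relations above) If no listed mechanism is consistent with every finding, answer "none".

D

Checking each candidate against the observations:
(A) mechanism M7 — signal on channel 3 +; signal on channel 4 +; parameter Y depressed -; signal on channel 1 -; rate R increasing +
(B) process P1 — signal on channel 3 -; signal on channel 4 +; parameter Y depressed -; signal on channel 1 -; rate R increasing -
(C) process P4 — signal on channel 3 -; signal on channel 4 -; parameter Y depressed +; signal on channel 1 +; rate R increasing -
(D) mechanism M8 — signal on channel 3 +; signal on channel 4 +; parameter Y depressed + (through parameter Z elevated → parameter Y depressed); signal on channel 1 +; rate R increasing + (through parameter Z elevated → rate R increasing)
(E) mechanism M4 — signal on channel 3 -; signal on channel 4 +; parameter Y depressed +; signal on channel 1 -; rate R increasing +
(F) mechanism M1 — fails on rate R increasing (predicts rate R decreasing, not rate R increasing)
Only (D) is consistent with every observation.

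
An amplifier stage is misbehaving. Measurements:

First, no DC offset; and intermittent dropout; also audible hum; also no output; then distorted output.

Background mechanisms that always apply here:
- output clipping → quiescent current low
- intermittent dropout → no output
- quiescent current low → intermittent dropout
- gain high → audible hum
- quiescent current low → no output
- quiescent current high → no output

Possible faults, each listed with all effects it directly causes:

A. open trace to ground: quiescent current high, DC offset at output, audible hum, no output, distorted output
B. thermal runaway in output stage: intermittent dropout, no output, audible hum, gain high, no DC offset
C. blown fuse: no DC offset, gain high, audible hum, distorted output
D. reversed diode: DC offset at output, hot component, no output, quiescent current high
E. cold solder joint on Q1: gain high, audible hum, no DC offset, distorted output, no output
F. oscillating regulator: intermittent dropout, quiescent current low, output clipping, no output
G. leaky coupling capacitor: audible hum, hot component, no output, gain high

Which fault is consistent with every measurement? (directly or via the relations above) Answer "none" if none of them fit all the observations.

none

Checking each candidate against the observations:
(A) open trace to ground — fails on no DC offset, intermittent dropout (predicts DC offset at output, not no DC offset)
(B) thermal runaway in output stage — no DC offset +; intermittent dropout +; audible hum +; no output +; distorted output -
(C) blown fuse — no DC offset +; intermittent dropout -; audible hum +; no output -; distorted output +
(D) reversed diode — fails on no DC offset, intermittent dropout, audible hum, distorted output (predicts DC offset at output, not no DC offset)
(E) cold solder joint on Q1 — does not account for intermittent dropout
(F) oscillating regulator — does not account for no DC offset, audible hum, distorted output
(G) leaky coupling capacitor — does not account for no DC offset, intermittent dropout, distorted output
Every candidate fails on at least one observation.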